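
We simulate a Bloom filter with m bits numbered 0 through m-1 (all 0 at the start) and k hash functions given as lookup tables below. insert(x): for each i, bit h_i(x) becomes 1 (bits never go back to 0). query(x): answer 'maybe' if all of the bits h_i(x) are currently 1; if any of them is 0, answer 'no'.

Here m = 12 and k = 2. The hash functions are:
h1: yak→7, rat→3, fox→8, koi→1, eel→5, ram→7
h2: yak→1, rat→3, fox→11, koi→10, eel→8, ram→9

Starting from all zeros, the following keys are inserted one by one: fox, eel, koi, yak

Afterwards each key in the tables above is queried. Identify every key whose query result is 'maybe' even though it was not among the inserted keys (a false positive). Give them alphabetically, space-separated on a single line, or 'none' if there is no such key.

Answer: none

Derivation:
Start: bits=000000000000
After insert 'fox': sets bits 8 11 -> bits=000000001001
After insert 'eel': sets bits 5 8 -> bits=000001001001
After insert 'koi': sets bits 1 10 -> bits=010001001011
After insert 'yak': sets bits 1 7 -> bits=010001011011
Not inserted: ram rat — query each against bits=010001011011:
query ram: checks bit7=1, bit9=0 (has a 0) -> no => not a false positive
query rat: checks bit3=0 (has a 0) -> no => not a false positive
False positives (alphabetical): none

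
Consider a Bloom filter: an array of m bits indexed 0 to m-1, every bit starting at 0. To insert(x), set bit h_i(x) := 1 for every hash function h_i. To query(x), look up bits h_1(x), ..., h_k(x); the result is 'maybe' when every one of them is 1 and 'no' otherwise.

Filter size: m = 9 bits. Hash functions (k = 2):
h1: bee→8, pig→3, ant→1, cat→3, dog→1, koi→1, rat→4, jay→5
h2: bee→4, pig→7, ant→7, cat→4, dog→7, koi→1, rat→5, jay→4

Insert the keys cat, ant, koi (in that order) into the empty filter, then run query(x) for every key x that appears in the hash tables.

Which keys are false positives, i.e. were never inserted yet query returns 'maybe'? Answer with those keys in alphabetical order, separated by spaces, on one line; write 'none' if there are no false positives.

Answer: dog pig

Derivation:
Start: bits=000000000
After insert 'cat': sets bits 3 4 -> bits=000110000
After insert 'ant': sets bits 1 7 -> bits=010110010
After insert 'koi': sets bits 1 -> bits=010110010
Not inserted: bee dog jay pig rat — query each against bits=010110010:
query bee: checks bit4=1, bit8=0 (has a 0) -> no => not a false positive
query dog: checks bit1=1, bit7=1 (all 1) -> maybe => FALSE POSITIVE
query jay: checks bit4=1, bit5=0 (has a 0) -> no => not a false positive
query pig: checks bit3=1, bit7=1 (all 1) -> maybe => FALSE POSITIVE
query rat: checks bit4=1, bit5=0 (has a 0) -> no => not a false positive
False positives (alphabetical): dog pig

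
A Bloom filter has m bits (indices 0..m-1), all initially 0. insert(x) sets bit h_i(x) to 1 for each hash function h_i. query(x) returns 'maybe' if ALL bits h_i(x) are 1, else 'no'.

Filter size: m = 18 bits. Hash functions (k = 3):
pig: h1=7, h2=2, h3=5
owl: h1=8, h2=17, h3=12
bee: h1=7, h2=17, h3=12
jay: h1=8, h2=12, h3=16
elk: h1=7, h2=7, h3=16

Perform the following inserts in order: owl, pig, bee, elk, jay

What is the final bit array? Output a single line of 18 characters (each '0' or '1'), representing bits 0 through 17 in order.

Answer: 001001011000100011

Derivation:
Start: bits=000000000000000000
After insert 'owl': sets bits 8 12 17 -> bits=000000001000100001
After insert 'pig': sets bits 2 5 7 -> bits=001001011000100001
After insert 'bee': sets bits 7 12 17 -> bits=001001011000100001
After insert 'elk': sets bits 7 16 -> bits=001001011000100011
After insert 'jay': sets bits 8 12 16 -> bits=001001011000100011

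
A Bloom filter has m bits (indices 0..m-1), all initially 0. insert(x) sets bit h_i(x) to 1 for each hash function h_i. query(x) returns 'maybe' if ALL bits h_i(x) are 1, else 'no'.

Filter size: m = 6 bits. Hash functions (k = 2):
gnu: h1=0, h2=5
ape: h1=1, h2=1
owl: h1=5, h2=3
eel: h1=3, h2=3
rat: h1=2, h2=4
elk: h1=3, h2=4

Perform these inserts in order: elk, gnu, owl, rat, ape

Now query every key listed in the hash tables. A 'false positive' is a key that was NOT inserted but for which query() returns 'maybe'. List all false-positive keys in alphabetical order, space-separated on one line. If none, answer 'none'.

Start: bits=000000
After insert 'elk': sets bits 3 4 -> bits=000110
After insert 'gnu': sets bits 0 5 -> bits=100111
After insert 'owl': sets bits 3 5 -> bits=100111
After insert 'rat': sets bits 2 4 -> bits=101111
After insert 'ape': sets bits 1 -> bits=111111
Not inserted: eel — query each against bits=111111:
query eel: checks bit3=1 (all 1) -> maybe => FALSE POSITIVE
False positives (alphabetical): eel

Answer: eel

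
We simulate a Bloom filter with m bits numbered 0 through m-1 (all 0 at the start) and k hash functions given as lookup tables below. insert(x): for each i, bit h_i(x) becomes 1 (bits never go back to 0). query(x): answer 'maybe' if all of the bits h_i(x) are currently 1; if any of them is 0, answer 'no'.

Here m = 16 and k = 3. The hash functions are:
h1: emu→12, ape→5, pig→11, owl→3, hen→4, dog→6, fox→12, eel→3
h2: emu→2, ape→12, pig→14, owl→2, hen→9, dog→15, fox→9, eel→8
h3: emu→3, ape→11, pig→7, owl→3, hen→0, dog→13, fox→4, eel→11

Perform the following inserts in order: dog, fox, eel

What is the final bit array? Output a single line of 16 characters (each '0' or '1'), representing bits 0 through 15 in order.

Start: bits=0000000000000000
After insert 'dog': sets bits 6 13 15 -> bits=0000001000000101
After insert 'fox': sets bits 4 9 12 -> bits=0000101001001101
After insert 'eel': sets bits 3 8 11 -> bits=0001101011011101

Answer: 0001101011011101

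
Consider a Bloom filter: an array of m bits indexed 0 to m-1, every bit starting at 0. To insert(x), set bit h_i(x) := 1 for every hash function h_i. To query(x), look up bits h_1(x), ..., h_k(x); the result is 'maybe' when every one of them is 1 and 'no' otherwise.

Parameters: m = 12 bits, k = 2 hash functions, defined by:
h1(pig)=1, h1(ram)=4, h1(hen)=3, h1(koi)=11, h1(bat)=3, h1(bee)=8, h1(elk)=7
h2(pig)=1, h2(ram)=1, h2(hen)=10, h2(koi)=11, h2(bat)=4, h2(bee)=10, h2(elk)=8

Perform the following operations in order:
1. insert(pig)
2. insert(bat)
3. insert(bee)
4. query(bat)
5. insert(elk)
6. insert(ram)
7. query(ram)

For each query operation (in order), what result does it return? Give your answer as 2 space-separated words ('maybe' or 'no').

Start: bits=000000000000
Op 1: insert pig -> sets bits 1 -> bits=010000000000
Op 2: insert bat -> sets bits 3 4 -> bits=010110000000
Op 3: insert bee -> sets bits 8 10 -> bits=010110001010
Op 4: query bat -> checks bit3=1, bit4=1 (all 1) -> maybe
Op 5: insert elk -> sets bits 7 8 -> bits=010110011010
Op 6: insert ram -> sets bits 1 4 -> bits=010110011010
Op 7: query ram -> checks bit1=1, bit4=1 (all 1) -> maybe
Query results in order: maybe maybe

Answer: maybe maybe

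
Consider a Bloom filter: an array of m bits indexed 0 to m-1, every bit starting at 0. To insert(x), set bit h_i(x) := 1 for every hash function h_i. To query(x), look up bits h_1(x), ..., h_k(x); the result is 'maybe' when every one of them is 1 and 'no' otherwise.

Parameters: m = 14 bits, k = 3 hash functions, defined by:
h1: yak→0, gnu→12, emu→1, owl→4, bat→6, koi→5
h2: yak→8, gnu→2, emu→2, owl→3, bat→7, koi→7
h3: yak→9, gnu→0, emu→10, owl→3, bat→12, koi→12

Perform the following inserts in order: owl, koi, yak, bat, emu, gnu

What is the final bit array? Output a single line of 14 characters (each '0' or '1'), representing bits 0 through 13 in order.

Start: bits=00000000000000
After insert 'owl': sets bits 3 4 -> bits=00011000000000
After insert 'koi': sets bits 5 7 12 -> bits=00011101000010
After insert 'yak': sets bits 0 8 9 -> bits=10011101110010
After insert 'bat': sets bits 6 7 12 -> bits=10011111110010
After insert 'emu': sets bits 1 2 10 -> bits=11111111111010
After insert 'gnu': sets bits 0 2 12 -> bits=11111111111010

Answer: 11111111111010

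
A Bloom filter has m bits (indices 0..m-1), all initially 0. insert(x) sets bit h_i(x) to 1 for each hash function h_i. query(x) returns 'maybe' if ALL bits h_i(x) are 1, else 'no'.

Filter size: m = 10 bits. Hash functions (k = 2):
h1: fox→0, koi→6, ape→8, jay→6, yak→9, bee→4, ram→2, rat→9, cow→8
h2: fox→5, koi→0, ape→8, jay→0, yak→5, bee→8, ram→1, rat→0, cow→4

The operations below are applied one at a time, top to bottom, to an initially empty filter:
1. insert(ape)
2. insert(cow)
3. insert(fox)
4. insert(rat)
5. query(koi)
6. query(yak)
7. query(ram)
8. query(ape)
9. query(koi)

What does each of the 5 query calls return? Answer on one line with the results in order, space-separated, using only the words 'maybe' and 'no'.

Start: bits=0000000000
Op 1: insert ape -> sets bits 8 -> bits=0000000010
Op 2: insert cow -> sets bits 4 8 -> bits=0000100010
Op 3: insert fox -> sets bits 0 5 -> bits=1000110010
Op 4: insert rat -> sets bits 0 9 -> bits=1000110011
Op 5: query koi -> checks bit0=1, bit6=0 (has a 0) -> no
Op 6: query yak -> checks bit5=1, bit9=1 (all 1) -> maybe
Op 7: query ram -> checks bit1=0, bit2=0 (has a 0) -> no
Op 8: query ape -> checks bit8=1 (all 1) -> maybe
Op 9: query koi -> checks bit0=1, bit6=0 (has a 0) -> no
Query results in order: no maybe no maybe no

Answer: no maybe no maybe no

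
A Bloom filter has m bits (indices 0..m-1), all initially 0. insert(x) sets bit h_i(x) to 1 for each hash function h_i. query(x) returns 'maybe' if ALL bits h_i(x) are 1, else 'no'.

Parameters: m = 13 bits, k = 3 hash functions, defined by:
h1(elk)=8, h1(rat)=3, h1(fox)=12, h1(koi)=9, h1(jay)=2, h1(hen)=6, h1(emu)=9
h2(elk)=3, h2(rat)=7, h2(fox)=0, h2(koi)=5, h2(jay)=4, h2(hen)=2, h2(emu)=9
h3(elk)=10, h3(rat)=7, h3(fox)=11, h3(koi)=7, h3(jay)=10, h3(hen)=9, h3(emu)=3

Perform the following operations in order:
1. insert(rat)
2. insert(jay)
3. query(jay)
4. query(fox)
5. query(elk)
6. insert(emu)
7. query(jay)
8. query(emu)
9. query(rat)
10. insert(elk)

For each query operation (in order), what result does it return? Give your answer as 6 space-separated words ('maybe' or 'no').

Start: bits=0000000000000
Op 1: insert rat -> sets bits 3 7 -> bits=0001000100000
Op 2: insert jay -> sets bits 2 4 10 -> bits=0011100100100
Op 3: query jay -> checks bit2=1, bit4=1, bit10=1 (all 1) -> maybe
Op 4: query fox -> checks bit0=0, bit11=0, bit12=0 (has a 0) -> no
Op 5: query elk -> checks bit3=1, bit8=0, bit10=1 (has a 0) -> no
Op 6: insert emu -> sets bits 3 9 -> bits=0011100101100
Op 7: query jay -> checks bit2=1, bit4=1, bit10=1 (all 1) -> maybe
Op 8: query emu -> checks bit3=1, bit9=1 (all 1) -> maybe
Op 9: query rat -> checks bit3=1, bit7=1 (all 1) -> maybe
Op 10: insert elk -> sets bits 3 8 10 -> bits=0011100111100
Query results in order: maybe no no maybe maybe maybe

Answer: maybe no no maybe maybe maybe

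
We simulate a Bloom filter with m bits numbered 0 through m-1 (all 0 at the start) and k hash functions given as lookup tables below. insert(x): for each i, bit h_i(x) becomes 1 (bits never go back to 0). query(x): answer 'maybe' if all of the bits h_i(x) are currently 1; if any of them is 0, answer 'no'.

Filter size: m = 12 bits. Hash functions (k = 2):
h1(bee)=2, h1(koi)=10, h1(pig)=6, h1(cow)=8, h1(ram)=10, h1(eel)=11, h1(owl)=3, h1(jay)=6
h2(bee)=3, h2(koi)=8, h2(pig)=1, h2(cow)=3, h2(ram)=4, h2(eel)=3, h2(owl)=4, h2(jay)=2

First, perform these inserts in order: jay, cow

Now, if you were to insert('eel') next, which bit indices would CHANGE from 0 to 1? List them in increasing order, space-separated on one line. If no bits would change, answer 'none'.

Answer: 11

Derivation:
Start: bits=000000000000
After insert 'jay': sets bits 2 6 -> bits=001000100000
After insert 'cow': sets bits 3 8 -> bits=001100101000
insert 'eel' would touch bits 3 11; currently bit3=1, bit11=0
Bits that are 0 among those (would change 0->1): 11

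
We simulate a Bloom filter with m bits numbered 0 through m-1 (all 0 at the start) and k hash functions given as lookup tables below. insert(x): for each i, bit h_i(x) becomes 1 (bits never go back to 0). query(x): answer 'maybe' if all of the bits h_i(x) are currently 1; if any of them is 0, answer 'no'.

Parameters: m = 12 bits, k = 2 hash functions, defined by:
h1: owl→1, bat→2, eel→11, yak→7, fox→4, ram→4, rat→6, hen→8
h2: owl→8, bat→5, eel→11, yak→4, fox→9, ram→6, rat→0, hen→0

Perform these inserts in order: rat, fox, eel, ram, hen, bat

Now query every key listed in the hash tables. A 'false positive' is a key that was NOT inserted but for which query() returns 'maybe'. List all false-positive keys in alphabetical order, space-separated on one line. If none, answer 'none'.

Answer: none

Derivation:
Start: bits=000000000000
After insert 'rat': sets bits 0 6 -> bits=100000100000
After insert 'fox': sets bits 4 9 -> bits=100010100100
After insert 'eel': sets bits 11 -> bits=100010100101
After insert 'ram': sets bits 4 6 -> bits=100010100101
After insert 'hen': sets bits 0 8 -> bits=100010101101
After insert 'bat': sets bits 2 5 -> bits=101011101101
Not inserted: owl yak — query each against bits=101011101101:
query owl: checks bit1=0, bit8=1 (has a 0) -> no => not a false positive
query yak: checks bit4=1, bit7=0 (has a 0) -> no => not a false positive
False positives (alphabetical): none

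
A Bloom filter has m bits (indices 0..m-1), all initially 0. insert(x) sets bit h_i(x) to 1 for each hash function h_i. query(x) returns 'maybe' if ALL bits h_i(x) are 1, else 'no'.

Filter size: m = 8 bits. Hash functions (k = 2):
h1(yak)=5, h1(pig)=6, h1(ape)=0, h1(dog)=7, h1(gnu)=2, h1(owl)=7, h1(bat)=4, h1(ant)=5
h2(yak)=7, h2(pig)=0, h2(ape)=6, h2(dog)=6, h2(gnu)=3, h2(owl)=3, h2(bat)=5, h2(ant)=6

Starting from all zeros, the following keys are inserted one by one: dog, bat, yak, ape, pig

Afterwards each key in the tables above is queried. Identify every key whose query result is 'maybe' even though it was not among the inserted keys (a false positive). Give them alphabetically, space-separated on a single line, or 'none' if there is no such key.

Answer: ant

Derivation:
Start: bits=00000000
After insert 'dog': sets bits 6 7 -> bits=00000011
After insert 'bat': sets bits 4 5 -> bits=00001111
After insert 'yak': sets bits 5 7 -> bits=00001111
After insert 'ape': sets bits 0 6 -> bits=10001111
After insert 'pig': sets bits 0 6 -> bits=10001111
Not inserted: ant gnu owl — query each against bits=10001111:
query ant: checks bit5=1, bit6=1 (all 1) -> maybe => FALSE POSITIVE
query gnu: checks bit2=0, bit3=0 (has a 0) -> no => not a false positive
query owl: checks bit3=0, bit7=1 (has a 0) -> no => not a false positive
False positives (alphabetical): ant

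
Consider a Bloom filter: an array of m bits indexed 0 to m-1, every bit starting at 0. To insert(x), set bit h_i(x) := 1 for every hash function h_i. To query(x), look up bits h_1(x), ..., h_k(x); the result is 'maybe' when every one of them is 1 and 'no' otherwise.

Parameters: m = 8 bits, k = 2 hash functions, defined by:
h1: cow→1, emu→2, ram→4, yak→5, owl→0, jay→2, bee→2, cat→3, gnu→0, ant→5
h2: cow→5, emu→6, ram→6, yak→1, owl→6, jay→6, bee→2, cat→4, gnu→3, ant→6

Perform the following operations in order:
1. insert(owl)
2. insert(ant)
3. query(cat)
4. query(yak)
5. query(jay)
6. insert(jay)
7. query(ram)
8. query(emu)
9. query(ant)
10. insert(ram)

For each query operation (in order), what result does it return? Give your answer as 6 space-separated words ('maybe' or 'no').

Answer: no no no no maybe maybe

Derivation:
Start: bits=00000000
Op 1: insert owl -> sets bits 0 6 -> bits=10000010
Op 2: insert ant -> sets bits 5 6 -> bits=10000110
Op 3: query cat -> checks bit3=0, bit4=0 (has a 0) -> no
Op 4: query yak -> checks bit1=0, bit5=1 (has a 0) -> no
Op 5: query jay -> checks bit2=0, bit6=1 (has a 0) -> no
Op 6: insert jay -> sets bits 2 6 -> bits=10100110
Op 7: query ram -> checks bit4=0, bit6=1 (has a 0) -> no
Op 8: query emu -> checks bit2=1, bit6=1 (all 1) -> maybe
Op 9: query ant -> checks bit5=1, bit6=1 (all 1) -> maybe
Op 10: insert ram -> sets bits 4 6 -> bits=10101110
Query results in order: no no no no maybe maybe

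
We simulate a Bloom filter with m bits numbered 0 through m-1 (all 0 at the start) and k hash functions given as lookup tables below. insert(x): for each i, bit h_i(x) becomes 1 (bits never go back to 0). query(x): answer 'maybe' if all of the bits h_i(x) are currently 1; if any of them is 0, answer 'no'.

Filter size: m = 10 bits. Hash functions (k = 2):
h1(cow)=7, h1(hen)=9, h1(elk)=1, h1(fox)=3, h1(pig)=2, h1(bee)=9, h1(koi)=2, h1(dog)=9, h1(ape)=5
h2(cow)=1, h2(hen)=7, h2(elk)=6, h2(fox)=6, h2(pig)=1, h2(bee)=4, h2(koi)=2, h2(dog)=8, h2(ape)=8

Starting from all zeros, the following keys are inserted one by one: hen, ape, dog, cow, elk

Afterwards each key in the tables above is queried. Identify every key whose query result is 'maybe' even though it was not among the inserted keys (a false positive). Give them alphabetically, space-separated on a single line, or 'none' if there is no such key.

Start: bits=0000000000
After insert 'hen': sets bits 7 9 -> bits=0000000101
After insert 'ape': sets bits 5 8 -> bits=0000010111
After insert 'dog': sets bits 8 9 -> bits=0000010111
After insert 'cow': sets bits 1 7 -> bits=0100010111
After insert 'elk': sets bits 1 6 -> bits=0100011111
Not inserted: bee fox koi pig — query each against bits=0100011111:
query bee: checks bit4=0, bit9=1 (has a 0) -> no => not a false positive
query fox: checks bit3=0, bit6=1 (has a 0) -> no => not a false positive
query koi: checks bit2=0 (has a 0) -> no => not a false positive
query pig: checks bit1=1, bit2=0 (has a 0) -> no => not a false positive
False positives (alphabetical): none

Answer: none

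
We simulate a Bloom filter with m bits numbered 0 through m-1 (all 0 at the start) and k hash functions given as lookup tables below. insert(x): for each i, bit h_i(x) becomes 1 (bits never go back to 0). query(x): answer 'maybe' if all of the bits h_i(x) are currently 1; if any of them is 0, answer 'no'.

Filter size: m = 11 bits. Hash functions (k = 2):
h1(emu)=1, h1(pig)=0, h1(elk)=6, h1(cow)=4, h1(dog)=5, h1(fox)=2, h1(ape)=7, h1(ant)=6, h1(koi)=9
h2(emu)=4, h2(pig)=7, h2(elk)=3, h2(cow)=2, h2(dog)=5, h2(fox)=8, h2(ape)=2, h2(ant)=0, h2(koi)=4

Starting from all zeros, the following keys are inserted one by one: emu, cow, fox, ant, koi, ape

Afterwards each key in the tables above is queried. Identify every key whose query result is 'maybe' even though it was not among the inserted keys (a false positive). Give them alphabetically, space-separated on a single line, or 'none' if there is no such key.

Start: bits=00000000000
After insert 'emu': sets bits 1 4 -> bits=01001000000
After insert 'cow': sets bits 2 4 -> bits=01101000000
After insert 'fox': sets bits 2 8 -> bits=01101000100
After insert 'ant': sets bits 0 6 -> bits=11101010100
After insert 'koi': sets bits 4 9 -> bits=11101010110
After insert 'ape': sets bits 2 7 -> bits=11101011110
Not inserted: dog elk pig — query each against bits=11101011110:
query dog: checks bit5=0 (has a 0) -> no => not a false positive
query elk: checks bit3=0, bit6=1 (has a 0) -> no => not a false positive
query pig: checks bit0=1, bit7=1 (all 1) -> maybe => FALSE POSITIVE
False positives (alphabetical): pig

Answer: pig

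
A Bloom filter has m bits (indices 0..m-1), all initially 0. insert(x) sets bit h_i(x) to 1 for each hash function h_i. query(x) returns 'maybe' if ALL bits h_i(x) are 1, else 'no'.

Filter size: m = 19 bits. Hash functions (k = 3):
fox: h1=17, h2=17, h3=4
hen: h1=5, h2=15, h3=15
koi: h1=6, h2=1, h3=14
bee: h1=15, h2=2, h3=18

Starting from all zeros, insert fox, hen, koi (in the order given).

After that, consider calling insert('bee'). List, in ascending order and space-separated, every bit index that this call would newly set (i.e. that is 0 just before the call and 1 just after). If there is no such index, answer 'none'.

Start: bits=0000000000000000000
After insert 'fox': sets bits 4 17 -> bits=0000100000000000010
After insert 'hen': sets bits 5 15 -> bits=0000110000000001010
After insert 'koi': sets bits 1 6 14 -> bits=0100111000000011010
insert 'bee' would touch bits 2 15 18; currently bit2=0, bit15=1, bit18=0
Bits that are 0 among those (would change 0->1): 2 18

Answer: 2 18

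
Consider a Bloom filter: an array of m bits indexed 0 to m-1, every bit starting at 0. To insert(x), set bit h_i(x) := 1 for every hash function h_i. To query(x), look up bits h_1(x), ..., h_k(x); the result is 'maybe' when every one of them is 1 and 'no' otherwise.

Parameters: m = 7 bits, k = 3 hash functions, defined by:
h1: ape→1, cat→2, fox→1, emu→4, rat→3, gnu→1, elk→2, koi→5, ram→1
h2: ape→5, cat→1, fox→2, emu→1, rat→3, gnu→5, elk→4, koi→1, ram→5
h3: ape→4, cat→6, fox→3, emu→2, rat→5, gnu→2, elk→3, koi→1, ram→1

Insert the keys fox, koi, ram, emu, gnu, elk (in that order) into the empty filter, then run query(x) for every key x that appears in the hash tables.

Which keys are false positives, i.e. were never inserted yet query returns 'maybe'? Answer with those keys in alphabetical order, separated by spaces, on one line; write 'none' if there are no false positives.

Answer: ape rat

Derivation:
Start: bits=0000000
After insert 'fox': sets bits 1 2 3 -> bits=0111000
After insert 'koi': sets bits 1 5 -> bits=0111010
After insert 'ram': sets bits 1 5 -> bits=0111010
After insert 'emu': sets bits 1 2 4 -> bits=0111110
After insert 'gnu': sets bits 1 2 5 -> bits=0111110
After insert 'elk': sets bits 2 3 4 -> bits=0111110
Not inserted: ape cat rat — query each against bits=0111110:
query ape: checks bit1=1, bit4=1, bit5=1 (all 1) -> maybe => FALSE POSITIVE
query cat: checks bit1=1, bit2=1, bit6=0 (has a 0) -> no => not a false positive
query rat: checks bit3=1, bit5=1 (all 1) -> maybe => FALSE POSITIVE
False positives (alphabetical): ape rat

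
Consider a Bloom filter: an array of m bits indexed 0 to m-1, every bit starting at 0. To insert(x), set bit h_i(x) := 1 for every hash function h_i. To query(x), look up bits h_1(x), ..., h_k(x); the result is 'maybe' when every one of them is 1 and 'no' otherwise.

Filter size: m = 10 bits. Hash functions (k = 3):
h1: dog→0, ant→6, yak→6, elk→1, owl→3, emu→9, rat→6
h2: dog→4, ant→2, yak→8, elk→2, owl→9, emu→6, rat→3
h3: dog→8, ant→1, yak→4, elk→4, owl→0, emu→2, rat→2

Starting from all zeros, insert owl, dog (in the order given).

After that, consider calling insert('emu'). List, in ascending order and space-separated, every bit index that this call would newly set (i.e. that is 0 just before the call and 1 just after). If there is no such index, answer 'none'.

Answer: 2 6

Derivation:
Start: bits=0000000000
After insert 'owl': sets bits 0 3 9 -> bits=1001000001
After insert 'dog': sets bits 0 4 8 -> bits=1001100011
insert 'emu' would touch bits 2 6 9; currently bit2=0, bit6=0, bit9=1
Bits that are 0 among those (would change 0->1): 2 6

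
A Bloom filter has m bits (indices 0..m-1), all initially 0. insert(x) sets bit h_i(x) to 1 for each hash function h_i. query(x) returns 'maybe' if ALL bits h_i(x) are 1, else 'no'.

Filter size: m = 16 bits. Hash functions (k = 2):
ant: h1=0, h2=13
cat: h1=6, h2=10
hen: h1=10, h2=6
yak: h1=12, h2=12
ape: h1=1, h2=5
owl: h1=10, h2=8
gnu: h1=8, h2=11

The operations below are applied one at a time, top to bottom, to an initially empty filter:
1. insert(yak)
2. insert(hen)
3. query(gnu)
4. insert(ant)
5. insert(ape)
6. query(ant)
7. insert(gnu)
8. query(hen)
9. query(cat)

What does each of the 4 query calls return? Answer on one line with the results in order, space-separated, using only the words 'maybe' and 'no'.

Start: bits=0000000000000000
Op 1: insert yak -> sets bits 12 -> bits=0000000000001000
Op 2: insert hen -> sets bits 6 10 -> bits=0000001000101000
Op 3: query gnu -> checks bit8=0, bit11=0 (has a 0) -> no
Op 4: insert ant -> sets bits 0 13 -> bits=1000001000101100
Op 5: insert ape -> sets bits 1 5 -> bits=1100011000101100
Op 6: query ant -> checks bit0=1, bit13=1 (all 1) -> maybe
Op 7: insert gnu -> sets bits 8 11 -> bits=1100011010111100
Op 8: query hen -> checks bit6=1, bit10=1 (all 1) -> maybe
Op 9: query cat -> checks bit6=1, bit10=1 (all 1) -> maybe
Query results in order: no maybe maybe maybe

Answer: no maybe maybe maybe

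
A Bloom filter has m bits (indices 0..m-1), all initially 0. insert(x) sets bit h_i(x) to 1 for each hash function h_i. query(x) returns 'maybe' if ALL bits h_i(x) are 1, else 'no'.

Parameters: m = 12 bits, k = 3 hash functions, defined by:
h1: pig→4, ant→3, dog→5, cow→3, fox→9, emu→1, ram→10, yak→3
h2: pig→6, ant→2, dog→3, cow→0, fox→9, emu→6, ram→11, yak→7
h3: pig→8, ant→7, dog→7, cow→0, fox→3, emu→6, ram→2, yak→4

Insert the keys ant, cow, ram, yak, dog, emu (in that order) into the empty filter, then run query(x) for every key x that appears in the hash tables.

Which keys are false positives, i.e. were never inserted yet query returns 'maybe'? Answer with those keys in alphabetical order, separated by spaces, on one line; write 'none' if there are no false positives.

Start: bits=000000000000
After insert 'ant': sets bits 2 3 7 -> bits=001100010000
After insert 'cow': sets bits 0 3 -> bits=101100010000
After insert 'ram': sets bits 2 10 11 -> bits=101100010011
After insert 'yak': sets bits 3 4 7 -> bits=101110010011
After insert 'dog': sets bits 3 5 7 -> bits=101111010011
After insert 'emu': sets bits 1 6 -> bits=111111110011
Not inserted: fox pig — query each against bits=111111110011:
query fox: checks bit3=1, bit9=0 (has a 0) -> no => not a false positive
query pig: checks bit4=1, bit6=1, bit8=0 (has a 0) -> no => not a false positive
False positives (alphabetical): none

Answer: none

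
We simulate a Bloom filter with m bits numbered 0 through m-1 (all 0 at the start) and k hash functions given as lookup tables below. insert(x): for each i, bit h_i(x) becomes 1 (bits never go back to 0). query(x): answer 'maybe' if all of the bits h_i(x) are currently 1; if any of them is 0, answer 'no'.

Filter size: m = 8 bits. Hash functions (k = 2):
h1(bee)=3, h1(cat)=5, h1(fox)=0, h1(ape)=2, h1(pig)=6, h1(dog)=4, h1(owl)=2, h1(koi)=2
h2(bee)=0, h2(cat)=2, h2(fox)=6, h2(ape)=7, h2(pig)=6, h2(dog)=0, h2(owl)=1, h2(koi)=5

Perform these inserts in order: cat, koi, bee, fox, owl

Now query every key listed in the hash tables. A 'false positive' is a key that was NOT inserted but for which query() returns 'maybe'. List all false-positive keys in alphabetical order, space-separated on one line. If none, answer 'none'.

Answer: pig

Derivation:
Start: bits=00000000
After insert 'cat': sets bits 2 5 -> bits=00100100
After insert 'koi': sets bits 2 5 -> bits=00100100
After insert 'bee': sets bits 0 3 -> bits=10110100
After insert 'fox': sets bits 0 6 -> bits=10110110
After insert 'owl': sets bits 1 2 -> bits=11110110
Not inserted: ape dog pig — query each against bits=11110110:
query ape: checks bit2=1, bit7=0 (has a 0) -> no => not a false positive
query dog: checks bit0=1, bit4=0 (has a 0) -> no => not a false positive
query pig: checks bit6=1 (all 1) -> maybe => FALSE POSITIVE
False positives (alphabetical): pig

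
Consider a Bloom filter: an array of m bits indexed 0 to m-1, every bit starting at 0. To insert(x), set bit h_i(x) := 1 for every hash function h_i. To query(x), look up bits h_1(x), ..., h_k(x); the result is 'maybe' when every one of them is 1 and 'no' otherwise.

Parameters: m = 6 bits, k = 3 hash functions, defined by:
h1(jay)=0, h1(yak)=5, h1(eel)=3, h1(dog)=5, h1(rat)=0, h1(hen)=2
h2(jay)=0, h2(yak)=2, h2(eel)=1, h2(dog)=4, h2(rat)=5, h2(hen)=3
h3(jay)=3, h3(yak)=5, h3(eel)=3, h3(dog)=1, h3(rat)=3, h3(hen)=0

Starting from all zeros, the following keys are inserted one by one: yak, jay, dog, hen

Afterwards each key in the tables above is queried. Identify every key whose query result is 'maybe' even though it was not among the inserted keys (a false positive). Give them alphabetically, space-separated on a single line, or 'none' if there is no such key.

Answer: eel rat

Derivation:
Start: bits=000000
After insert 'yak': sets bits 2 5 -> bits=001001
After insert 'jay': sets bits 0 3 -> bits=101101
After insert 'dog': sets bits 1 4 5 -> bits=111111
After insert 'hen': sets bits 0 2 3 -> bits=111111
Not inserted: eel rat — query each against bits=111111:
query eel: checks bit1=1, bit3=1 (all 1) -> maybe => FALSE POSITIVE
query rat: checks bit0=1, bit3=1, bit5=1 (all 1) -> maybe => FALSE POSITIVE
False positives (alphabetical): eel rat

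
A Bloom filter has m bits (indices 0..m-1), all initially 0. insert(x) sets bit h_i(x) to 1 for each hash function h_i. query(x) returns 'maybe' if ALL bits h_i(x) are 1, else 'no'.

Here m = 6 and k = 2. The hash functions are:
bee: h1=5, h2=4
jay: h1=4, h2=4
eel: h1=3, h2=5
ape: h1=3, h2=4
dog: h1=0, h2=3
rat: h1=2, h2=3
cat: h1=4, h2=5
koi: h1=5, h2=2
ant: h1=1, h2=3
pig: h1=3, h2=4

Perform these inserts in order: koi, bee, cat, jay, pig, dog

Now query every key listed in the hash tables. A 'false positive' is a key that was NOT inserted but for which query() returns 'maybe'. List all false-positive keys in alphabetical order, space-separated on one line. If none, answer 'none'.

Start: bits=000000
After insert 'koi': sets bits 2 5 -> bits=001001
After insert 'bee': sets bits 4 5 -> bits=001011
After insert 'cat': sets bits 4 5 -> bits=001011
After insert 'jay': sets bits 4 -> bits=001011
After insert 'pig': sets bits 3 4 -> bits=001111
After insert 'dog': sets bits 0 3 -> bits=101111
Not inserted: ant ape eel rat — query each against bits=101111:
query ant: checks bit1=0, bit3=1 (has a 0) -> no => not a false positive
query ape: checks bit3=1, bit4=1 (all 1) -> maybe => FALSE POSITIVE
query eel: checks bit3=1, bit5=1 (all 1) -> maybe => FALSE POSITIVE
query rat: checks bit2=1, bit3=1 (all 1) -> maybe => FALSE POSITIVE
False positives (alphabetical): ape eel rat

Answer: ape eel rat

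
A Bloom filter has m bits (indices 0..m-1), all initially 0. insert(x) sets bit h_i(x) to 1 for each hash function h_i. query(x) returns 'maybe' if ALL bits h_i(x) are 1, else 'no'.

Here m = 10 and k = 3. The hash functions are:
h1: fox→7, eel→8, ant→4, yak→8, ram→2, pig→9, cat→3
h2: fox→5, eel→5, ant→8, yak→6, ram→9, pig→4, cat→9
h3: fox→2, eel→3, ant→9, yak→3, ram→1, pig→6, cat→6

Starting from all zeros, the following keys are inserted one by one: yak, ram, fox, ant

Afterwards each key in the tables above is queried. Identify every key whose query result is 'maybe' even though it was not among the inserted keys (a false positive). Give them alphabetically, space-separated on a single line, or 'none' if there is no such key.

Answer: cat eel pig

Derivation:
Start: bits=0000000000
After insert 'yak': sets bits 3 6 8 -> bits=0001001010
After insert 'ram': sets bits 1 2 9 -> bits=0111001011
After insert 'fox': sets bits 2 5 7 -> bits=0111011111
After insert 'ant': sets bits 4 8 9 -> bits=0111111111
Not inserted: cat eel pig — query each against bits=0111111111:
query cat: checks bit3=1, bit6=1, bit9=1 (all 1) -> maybe => FALSE POSITIVE
query eel: checks bit3=1, bit5=1, bit8=1 (all 1) -> maybe => FALSE POSITIVE
query pig: checks bit4=1, bit6=1, bit9=1 (all 1) -> maybe => FALSE POSITIVE
False positives (alphabetical): cat eel pig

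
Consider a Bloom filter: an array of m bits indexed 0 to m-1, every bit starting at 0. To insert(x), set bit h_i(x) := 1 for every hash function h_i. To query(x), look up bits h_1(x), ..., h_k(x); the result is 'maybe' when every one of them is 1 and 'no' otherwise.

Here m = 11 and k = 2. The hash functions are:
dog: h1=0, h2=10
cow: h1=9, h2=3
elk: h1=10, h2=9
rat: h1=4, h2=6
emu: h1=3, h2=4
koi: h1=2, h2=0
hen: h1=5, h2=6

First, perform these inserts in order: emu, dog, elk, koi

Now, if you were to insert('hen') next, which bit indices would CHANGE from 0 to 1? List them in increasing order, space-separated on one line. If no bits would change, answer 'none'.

Answer: 5 6

Derivation:
Start: bits=00000000000
After insert 'emu': sets bits 3 4 -> bits=00011000000
After insert 'dog': sets bits 0 10 -> bits=10011000001
After insert 'elk': sets bits 9 10 -> bits=10011000011
After insert 'koi': sets bits 0 2 -> bits=10111000011
insert 'hen' would touch bits 5 6; currently bit5=0, bit6=0
Bits that are 0 among those (would change 0->1): 5 6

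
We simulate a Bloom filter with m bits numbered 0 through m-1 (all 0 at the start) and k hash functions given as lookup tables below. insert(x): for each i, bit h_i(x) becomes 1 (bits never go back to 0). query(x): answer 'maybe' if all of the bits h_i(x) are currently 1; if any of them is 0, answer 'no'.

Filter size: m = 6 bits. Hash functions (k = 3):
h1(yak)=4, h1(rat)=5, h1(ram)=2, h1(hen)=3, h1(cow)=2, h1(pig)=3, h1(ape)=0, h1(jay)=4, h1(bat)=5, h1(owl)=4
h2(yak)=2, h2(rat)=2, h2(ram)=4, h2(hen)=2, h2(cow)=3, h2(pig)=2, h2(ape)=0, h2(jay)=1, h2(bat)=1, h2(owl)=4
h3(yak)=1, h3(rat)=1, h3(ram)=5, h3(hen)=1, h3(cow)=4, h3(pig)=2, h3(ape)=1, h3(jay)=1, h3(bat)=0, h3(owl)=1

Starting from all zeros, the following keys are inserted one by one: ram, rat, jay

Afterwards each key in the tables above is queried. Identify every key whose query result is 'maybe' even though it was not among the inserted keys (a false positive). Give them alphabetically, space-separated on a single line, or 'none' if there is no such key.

Start: bits=000000
After insert 'ram': sets bits 2 4 5 -> bits=001011
After insert 'rat': sets bits 1 2 5 -> bits=011011
After insert 'jay': sets bits 1 4 -> bits=011011
Not inserted: ape bat cow hen owl pig yak — query each against bits=011011:
query ape: checks bit0=0, bit1=1 (has a 0) -> no => not a false positive
query bat: checks bit0=0, bit1=1, bit5=1 (has a 0) -> no => not a false positive
query cow: checks bit2=1, bit3=0, bit4=1 (has a 0) -> no => not a false positive
query hen: checks bit1=1, bit2=1, bit3=0 (has a 0) -> no => not a false positive
query owl: checks bit1=1, bit4=1 (all 1) -> maybe => FALSE POSITIVE
query pig: checks bit2=1, bit3=0 (has a 0) -> no => not a false positive
query yak: checks bit1=1, bit2=1, bit4=1 (all 1) -> maybe => FALSE POSITIVE
False positives (alphabetical): owl yak

Answer: owl yak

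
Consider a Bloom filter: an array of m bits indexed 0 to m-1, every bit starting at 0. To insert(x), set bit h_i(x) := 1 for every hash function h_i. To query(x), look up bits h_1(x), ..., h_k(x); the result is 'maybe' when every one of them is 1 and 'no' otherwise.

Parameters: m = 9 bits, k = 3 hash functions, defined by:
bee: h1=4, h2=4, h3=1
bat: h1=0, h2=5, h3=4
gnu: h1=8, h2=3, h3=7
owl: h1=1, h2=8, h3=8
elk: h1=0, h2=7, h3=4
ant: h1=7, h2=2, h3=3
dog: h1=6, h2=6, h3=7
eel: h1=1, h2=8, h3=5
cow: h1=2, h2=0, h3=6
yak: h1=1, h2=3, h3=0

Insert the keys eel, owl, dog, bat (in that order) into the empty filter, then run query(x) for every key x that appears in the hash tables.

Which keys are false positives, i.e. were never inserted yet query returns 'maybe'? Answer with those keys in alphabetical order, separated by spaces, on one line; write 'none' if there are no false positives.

Answer: bee elk

Derivation:
Start: bits=000000000
After insert 'eel': sets bits 1 5 8 -> bits=010001001
After insert 'owl': sets bits 1 8 -> bits=010001001
After insert 'dog': sets bits 6 7 -> bits=010001111
After insert 'bat': sets bits 0 4 5 -> bits=110011111
Not inserted: ant bee cow elk gnu yak — query each against bits=110011111:
query ant: checks bit2=0, bit3=0, bit7=1 (has a 0) -> no => not a false positive
query bee: checks bit1=1, bit4=1 (all 1) -> maybe => FALSE POSITIVE
query cow: checks bit0=1, bit2=0, bit6=1 (has a 0) -> no => not a false positive
query elk: checks bit0=1, bit4=1, bit7=1 (all 1) -> maybe => FALSE POSITIVE
query gnu: checks bit3=0, bit7=1, bit8=1 (has a 0) -> no => not a false positive
query yak: checks bit0=1, bit1=1, bit3=0 (has a 0) -> no => not a false positive
False positives (alphabetical): bee elk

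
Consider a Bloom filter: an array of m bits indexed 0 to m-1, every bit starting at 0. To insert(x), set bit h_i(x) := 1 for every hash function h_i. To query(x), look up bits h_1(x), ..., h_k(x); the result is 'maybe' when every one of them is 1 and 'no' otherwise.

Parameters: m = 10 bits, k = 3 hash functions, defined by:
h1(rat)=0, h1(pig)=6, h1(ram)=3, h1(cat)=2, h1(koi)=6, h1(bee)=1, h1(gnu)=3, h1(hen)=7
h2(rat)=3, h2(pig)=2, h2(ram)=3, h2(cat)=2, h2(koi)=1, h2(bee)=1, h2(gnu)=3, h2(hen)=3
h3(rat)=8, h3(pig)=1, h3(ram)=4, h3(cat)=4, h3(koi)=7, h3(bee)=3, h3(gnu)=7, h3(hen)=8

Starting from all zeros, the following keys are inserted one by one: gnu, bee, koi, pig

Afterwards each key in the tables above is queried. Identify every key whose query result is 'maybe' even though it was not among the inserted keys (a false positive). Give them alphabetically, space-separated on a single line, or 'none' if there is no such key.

Start: bits=0000000000
After insert 'gnu': sets bits 3 7 -> bits=0001000100
After insert 'bee': sets bits 1 3 -> bits=0101000100
After insert 'koi': sets bits 1 6 7 -> bits=0101001100
After insert 'pig': sets bits 1 2 6 -> bits=0111001100
Not inserted: cat hen ram rat — query each against bits=0111001100:
query cat: checks bit2=1, bit4=0 (has a 0) -> no => not a false positive
query hen: checks bit3=1, bit7=1, bit8=0 (has a 0) -> no => not a false positive
query ram: checks bit3=1, bit4=0 (has a 0) -> no => not a false positive
query rat: checks bit0=0, bit3=1, bit8=0 (has a 0) -> no => not a false positive
False positives (alphabetical): none

Answer: none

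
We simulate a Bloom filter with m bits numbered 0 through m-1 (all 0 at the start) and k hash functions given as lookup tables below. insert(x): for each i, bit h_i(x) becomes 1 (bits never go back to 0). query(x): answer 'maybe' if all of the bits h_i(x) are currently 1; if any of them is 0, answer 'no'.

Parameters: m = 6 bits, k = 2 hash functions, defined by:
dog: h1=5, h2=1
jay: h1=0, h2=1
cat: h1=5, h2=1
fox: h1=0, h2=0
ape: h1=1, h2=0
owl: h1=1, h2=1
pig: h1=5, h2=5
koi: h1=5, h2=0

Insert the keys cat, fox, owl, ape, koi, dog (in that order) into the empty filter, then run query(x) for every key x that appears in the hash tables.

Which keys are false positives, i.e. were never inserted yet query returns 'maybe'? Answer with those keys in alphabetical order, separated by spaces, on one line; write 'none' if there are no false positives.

Start: bits=000000
After insert 'cat': sets bits 1 5 -> bits=010001
After insert 'fox': sets bits 0 -> bits=110001
After insert 'owl': sets bits 1 -> bits=110001
After insert 'ape': sets bits 0 1 -> bits=110001
After insert 'koi': sets bits 0 5 -> bits=110001
After insert 'dog': sets bits 1 5 -> bits=110001
Not inserted: jay pig — query each against bits=110001:
query jay: checks bit0=1, bit1=1 (all 1) -> maybe => FALSE POSITIVE
query pig: checks bit5=1 (all 1) -> maybe => FALSE POSITIVE
False positives (alphabetical): jay pig

Answer: jay pig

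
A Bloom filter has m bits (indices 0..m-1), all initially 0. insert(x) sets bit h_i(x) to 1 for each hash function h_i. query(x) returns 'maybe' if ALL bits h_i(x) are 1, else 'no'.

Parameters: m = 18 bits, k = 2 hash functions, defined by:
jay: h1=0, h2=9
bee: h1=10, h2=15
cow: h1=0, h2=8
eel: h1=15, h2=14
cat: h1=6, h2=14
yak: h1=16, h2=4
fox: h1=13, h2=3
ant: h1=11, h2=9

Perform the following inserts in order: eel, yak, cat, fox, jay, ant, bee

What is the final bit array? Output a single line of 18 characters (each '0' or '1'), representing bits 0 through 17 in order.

Answer: 100110100111011110

Derivation:
Start: bits=000000000000000000
After insert 'eel': sets bits 14 15 -> bits=000000000000001100
After insert 'yak': sets bits 4 16 -> bits=000010000000001110
After insert 'cat': sets bits 6 14 -> bits=000010100000001110
After insert 'fox': sets bits 3 13 -> bits=000110100000011110
After insert 'jay': sets bits 0 9 -> bits=100110100100011110
After insert 'ant': sets bits 9 11 -> bits=100110100101011110
After insert 'bee': sets bits 10 15 -> bits=100110100111011110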